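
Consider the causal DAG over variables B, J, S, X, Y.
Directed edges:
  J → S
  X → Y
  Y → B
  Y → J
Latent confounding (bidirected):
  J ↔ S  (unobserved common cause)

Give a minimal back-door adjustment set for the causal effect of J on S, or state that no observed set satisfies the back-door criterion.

desc(J)\{J}={S}; candidates ⊆ {B,X,Y}.
J↔S: latent back-door arc(s) into J.
size 0: {}; under {} J still reaches {B,S,X,Y} ∋ S.
size 1: {B}, {X}, {Y}; under {B} J still reaches {S,X,Y} ∋ S.
size 2: {B,X}, {B,Y}, {X,Y}; under {B,X} J still reaches {S,Y} ∋ S.
J↔S cannot be blocked by any observed set — no back-door set.

J→S: no observed back-door set.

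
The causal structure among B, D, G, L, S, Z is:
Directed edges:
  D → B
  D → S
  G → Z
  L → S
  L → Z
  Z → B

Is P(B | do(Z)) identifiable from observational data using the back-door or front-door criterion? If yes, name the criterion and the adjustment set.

P(B|do(Z)): backdoor, adjust for ∅.

desc(Z)\{Z}={B}; candidates ⊆ {D,G,L,S}.
∅: Z⊥B given ∅ in G with Z→· removed — back-door holds.
P(B|do(Z)) = P(B|Z) — no adjustment needed.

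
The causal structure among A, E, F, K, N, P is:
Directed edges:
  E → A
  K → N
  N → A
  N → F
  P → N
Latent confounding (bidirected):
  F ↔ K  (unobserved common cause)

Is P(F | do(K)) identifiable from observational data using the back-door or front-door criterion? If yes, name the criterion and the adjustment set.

desc(K)\{K}={A,F,N}; candidates ⊆ {E,P}.
K↔F: latent back-door arc(s) into K.
size 0: {}; under {} K still reaches {F} ∋ F.
size 1: {E}, {P}; under {E} K still reaches {F} ∋ F.
size 2: {E,P}; under {E,P} K still reaches {F} ∋ F.
K↔F cannot be blocked by any observed set — no back-door set.
{N}: (i) intercepts every directed K→F path; (ii) no back-door K→{N}; (iii) {K} blocks every back-door {N}→F. Front-door holds.
P(F|do(K)) = Σ_{N} P(N|K) Σ_{K'} P(F|N,K')P(K').

P(F|do(K)): frontdoor, adjust for {N}.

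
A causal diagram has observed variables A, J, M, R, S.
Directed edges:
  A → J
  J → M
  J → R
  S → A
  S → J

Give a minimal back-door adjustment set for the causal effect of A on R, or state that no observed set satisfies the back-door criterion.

desc(A)\{A}={J,M,R}; candidates ⊆ {S}.
size 0: {}; under {} A still reaches {J,M,R,S} ∋ R.
{S}: A⊥R given {S} in G with A→· removed — back-door holds.

A→R: minimal back-door set {S}.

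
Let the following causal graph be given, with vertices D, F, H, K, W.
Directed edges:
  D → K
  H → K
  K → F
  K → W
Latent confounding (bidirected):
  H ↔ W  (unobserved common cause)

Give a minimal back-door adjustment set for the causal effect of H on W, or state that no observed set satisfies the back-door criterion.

H→W: no observed back-door set.

desc(H)\{H}={F,K,W}; candidates ⊆ {D}.
H↔W: latent back-door arc(s) into H.
size 0: {}; under {} H still reaches {W} ∋ W.
size 1: {D}; under {D} H still reaches {W} ∋ W.
H↔W cannot be blocked by any observed set — no back-door set.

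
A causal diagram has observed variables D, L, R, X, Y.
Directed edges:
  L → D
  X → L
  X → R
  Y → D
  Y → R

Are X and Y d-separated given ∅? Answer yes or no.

Bayes-Ball from X | ∅ reaches {D,L,R}.
Y ∉ reach(X|∅) ⇒ X ⊥ Y | ∅.

Yes — X ⊥ Y | ∅.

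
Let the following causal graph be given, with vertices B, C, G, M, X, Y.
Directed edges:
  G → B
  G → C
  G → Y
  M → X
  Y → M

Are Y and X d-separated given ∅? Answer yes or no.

No — Y and X are d-connected given ∅.

Bayes-Ball from Y | ∅ reaches {B,C,G,M,X}.
X ∈ reach(Y|∅) ⇒ Y ⊥̸ X | ∅.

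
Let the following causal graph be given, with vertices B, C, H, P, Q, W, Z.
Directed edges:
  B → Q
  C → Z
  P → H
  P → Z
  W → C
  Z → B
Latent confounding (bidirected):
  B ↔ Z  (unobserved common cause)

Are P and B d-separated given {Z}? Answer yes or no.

No — P and B are d-connected given {Z}.

Bayes-Ball from P | {Z} reaches {B,C,H,Q,W}.
B ∈ reach(P|{Z}) ⇒ P ⊥̸ B | {Z}.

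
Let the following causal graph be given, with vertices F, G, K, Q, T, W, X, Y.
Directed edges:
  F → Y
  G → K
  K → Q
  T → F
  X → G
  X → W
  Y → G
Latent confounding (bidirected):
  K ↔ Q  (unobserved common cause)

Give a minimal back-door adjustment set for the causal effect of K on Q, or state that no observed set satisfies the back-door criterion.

desc(K)\{K}={Q}; candidates ⊆ {F,G,T,W,X,Y}.
K↔Q: latent back-door arc(s) into K.
size 0: {}; under {} K still reaches {F,G,Q,T,W,X,Y} ∋ Q.
size 1: {F}, {G}, {T} …(+3); under {F} K still reaches {G,Q,W,X,Y} ∋ Q.
size 2: {F,G}, {F,T}, {F,W} …(+12); under {F,G} K still reaches {Q} ∋ Q.
K↔Q cannot be blocked by any observed set — no back-door set.

K→Q: no observed back-door set.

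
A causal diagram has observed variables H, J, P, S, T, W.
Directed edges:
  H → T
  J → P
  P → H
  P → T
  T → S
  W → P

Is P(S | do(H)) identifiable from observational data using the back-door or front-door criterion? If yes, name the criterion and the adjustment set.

desc(H)\{H}={S,T}; candidates ⊆ {J,P,W}.
size 0: {}; under {} H still reaches {J,P,S,T,W} ∋ S.
{P}: H⊥S given {P} in G with H→· removed — back-door holds.
P(S|do(H)) = Σ_{P} P(S|H,P)·P(P).

P(S|do(H)): backdoor, adjust for {P}.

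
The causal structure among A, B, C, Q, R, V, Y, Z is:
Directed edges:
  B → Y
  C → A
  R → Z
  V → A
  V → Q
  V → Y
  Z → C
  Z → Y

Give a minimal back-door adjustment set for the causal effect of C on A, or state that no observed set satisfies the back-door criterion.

C→A: minimal back-door set ∅.

desc(C)\{C}={A}; candidates ⊆ {B,Q,R,V,Y,Z}.
∅: C⊥A given ∅ in G with C→· removed — back-door holds.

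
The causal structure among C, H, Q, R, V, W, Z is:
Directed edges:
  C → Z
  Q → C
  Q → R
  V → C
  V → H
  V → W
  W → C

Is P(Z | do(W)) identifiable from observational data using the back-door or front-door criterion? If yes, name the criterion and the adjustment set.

P(Z|do(W)): backdoor, adjust for {V}.

desc(W)\{W}={C,Z}; candidates ⊆ {H,Q,R,V}.
size 0: {}; under {} W still reaches {C,H,V,Z} ∋ Z.
{V}: W⊥Z given {V} in G with W→· removed — back-door holds.
P(Z|do(W)) = Σ_{V} P(Z|W,V)·P(V).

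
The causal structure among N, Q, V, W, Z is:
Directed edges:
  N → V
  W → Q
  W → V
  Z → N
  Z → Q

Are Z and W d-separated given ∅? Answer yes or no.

Yes — Z ⊥ W | ∅.

Bayes-Ball from Z | ∅ reaches {N,Q,V}.
W ∉ reach(Z|∅) ⇒ Z ⊥ W | ∅.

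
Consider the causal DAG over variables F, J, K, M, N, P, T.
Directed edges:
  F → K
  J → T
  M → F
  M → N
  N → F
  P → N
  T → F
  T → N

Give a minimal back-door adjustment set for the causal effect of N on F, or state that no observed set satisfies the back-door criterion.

desc(N)\{N}={F,K}; candidates ⊆ {J,M,P,T}.
size 0: {}; under {} N still reaches {F,J,K,M,P,T} ∋ F.
size 1: {J}, {M}, {P} …(+1); under {J} N still reaches {F,K,M,P,T} ∋ F.
{M,T}: N⊥F given {M,T} in G with N→· removed — back-door holds.

N→F: minimal back-door set {M, T}.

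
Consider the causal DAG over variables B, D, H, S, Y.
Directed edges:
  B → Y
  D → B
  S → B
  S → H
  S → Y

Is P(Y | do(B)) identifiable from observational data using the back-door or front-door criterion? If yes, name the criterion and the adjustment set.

P(Y|do(B)): backdoor, adjust for {S}.

desc(B)\{B}={Y}; candidates ⊆ {D,H,S}.
size 0: {}; under {} B still reaches {D,H,S,Y} ∋ Y.
{S}: B⊥Y given {S} in G with B→· removed — back-door holds.
P(Y|do(B)) = Σ_{S} P(Y|B,S)·P(S).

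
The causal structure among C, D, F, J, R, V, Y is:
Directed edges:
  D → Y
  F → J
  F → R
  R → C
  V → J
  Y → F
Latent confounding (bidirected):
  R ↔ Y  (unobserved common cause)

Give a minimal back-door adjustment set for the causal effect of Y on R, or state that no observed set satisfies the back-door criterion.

Y→R: no observed back-door set.

desc(Y)\{Y}={C,F,J,R}; candidates ⊆ {D,V}.
Y↔R: latent back-door arc(s) into Y.
size 0: {}; under {} Y still reaches {C,D,R} ∋ R.
size 1: {D}, {V}; under {D} Y still reaches {C,R} ∋ R.
size 2: {D,V}; under {D,V} Y still reaches {C,R} ∋ R.
Y↔R cannot be blocked by any observed set — no back-door set.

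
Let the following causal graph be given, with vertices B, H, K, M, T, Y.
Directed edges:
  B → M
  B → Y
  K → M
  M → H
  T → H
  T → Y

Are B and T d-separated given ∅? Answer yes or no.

Yes — B ⊥ T | ∅.

Bayes-Ball from B | ∅ reaches {H,M,Y}.
T ∉ reach(B|∅) ⇒ B ⊥ T | ∅.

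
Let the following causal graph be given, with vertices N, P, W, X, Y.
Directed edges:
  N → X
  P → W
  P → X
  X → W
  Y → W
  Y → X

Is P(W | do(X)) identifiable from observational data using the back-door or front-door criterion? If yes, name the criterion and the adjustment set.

desc(X)\{X}={W}; candidates ⊆ {N,P,Y}.
size 0: {}; under {} X still reaches {N,P,W,Y} ∋ W.
size 1: {N}, {P}, {Y}; under {N} X still reaches {P,W,Y} ∋ W.
{P,Y}: X⊥W given {P,Y} in G with X→· removed — back-door holds.
P(W|do(X)) = Σ_{P,Y} P(W|X,P,Y)·P(P,Y).

P(W|do(X)): backdoor, adjust for {P, Y}.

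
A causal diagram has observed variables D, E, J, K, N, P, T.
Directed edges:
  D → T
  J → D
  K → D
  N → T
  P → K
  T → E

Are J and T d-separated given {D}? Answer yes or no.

Bayes-Ball from J | {D} reaches {K,P}.
T ∉ reach(J|{D}) ⇒ J ⊥ T | {D}.

Yes — J ⊥ T | {D}.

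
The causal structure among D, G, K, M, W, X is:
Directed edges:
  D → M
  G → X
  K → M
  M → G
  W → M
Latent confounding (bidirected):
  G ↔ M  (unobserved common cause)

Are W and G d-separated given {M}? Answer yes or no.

Bayes-Ball from W | {M} reaches {D,G,K,X}.
G ∈ reach(W|{M}) ⇒ W ⊥̸ G | {M}.

No — W and G are d-connected given {M}.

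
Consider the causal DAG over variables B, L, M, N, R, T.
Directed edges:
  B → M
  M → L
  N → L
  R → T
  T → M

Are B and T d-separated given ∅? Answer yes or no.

Bayes-Ball from B | ∅ reaches {L,M}.
T ∉ reach(B|∅) ⇒ B ⊥ T | ∅.

Yes — B ⊥ T | ∅.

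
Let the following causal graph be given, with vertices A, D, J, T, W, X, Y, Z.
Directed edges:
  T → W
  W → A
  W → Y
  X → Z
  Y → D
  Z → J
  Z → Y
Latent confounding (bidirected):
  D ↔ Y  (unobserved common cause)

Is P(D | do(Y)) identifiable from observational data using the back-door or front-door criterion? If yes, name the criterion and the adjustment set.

P(D|do(Y)): not identifiable (no BD/FD set).

desc(Y)\{Y}={D}; candidates ⊆ {A,J,T,W,X,Z}.
Y↔D: latent back-door arc(s) into Y.
size 0: {}; under {} Y still reaches {A,D,J,T,W,X,Z} ∋ D.
size 1: {A}, {J}, {T} …(+3); under {A} Y still reaches {D,J,T,W,X,Z} ∋ D.
size 2: {A,J}, {A,T}, {A,W} …(+12); under {A,J} Y still reaches {D,T,W,X,Z} ∋ D.
Y↔D cannot be blocked by any observed set — no back-door set.
No mediator lies on a directed Y→…→D path.
Neither criterion identifies P(D|do(Y)) in this graph.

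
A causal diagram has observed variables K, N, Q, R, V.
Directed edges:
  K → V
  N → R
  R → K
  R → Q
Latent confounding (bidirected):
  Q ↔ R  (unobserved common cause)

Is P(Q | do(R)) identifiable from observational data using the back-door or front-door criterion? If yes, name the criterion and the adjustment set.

P(Q|do(R)): not identifiable (no BD/FD set).

desc(R)\{R}={K,Q,V}; candidates ⊆ {N}.
R↔Q: latent back-door arc(s) into R.
size 0: {}; under {} R still reaches {N,Q} ∋ Q.
size 1: {N}; under {N} R still reaches {Q} ∋ Q.
R↔Q cannot be blocked by any observed set — no back-door set.
No mediator lies on a directed R→…→Q path.
Neither criterion identifies P(Q|do(R)) in this graph.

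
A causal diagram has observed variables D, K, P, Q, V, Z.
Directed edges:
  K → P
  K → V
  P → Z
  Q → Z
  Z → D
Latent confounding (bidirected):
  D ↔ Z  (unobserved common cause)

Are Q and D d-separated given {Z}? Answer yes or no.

No — Q and D are d-connected given {Z}.

Bayes-Ball from Q | {Z} reaches {D,K,P,V}.
D ∈ reach(Q|{Z}) ⇒ Q ⊥̸ D | {Z}.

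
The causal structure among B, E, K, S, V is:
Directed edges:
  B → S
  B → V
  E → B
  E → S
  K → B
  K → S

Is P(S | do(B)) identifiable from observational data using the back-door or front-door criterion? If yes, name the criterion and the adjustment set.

P(S|do(B)): backdoor, adjust for {E, K}.

desc(B)\{B}={S,V}; candidates ⊆ {E,K}.
size 0: {}; under {} B still reaches {E,K,S} ∋ S.
size 1: {E}, {K}; under {E} B still reaches {K,S} ∋ S.
{E,K}: B⊥S given {E,K} in G with B→· removed — back-door holds.
P(S|do(B)) = Σ_{E,K} P(S|B,E,K)·P(E,K).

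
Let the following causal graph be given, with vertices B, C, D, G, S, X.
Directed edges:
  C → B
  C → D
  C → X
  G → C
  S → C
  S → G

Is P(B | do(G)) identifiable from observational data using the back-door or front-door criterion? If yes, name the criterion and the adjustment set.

P(B|do(G)): backdoor, adjust for {S}.

desc(G)\{G}={B,C,D,X}; candidates ⊆ {S}.
size 0: {}; under {} G still reaches {B,C,D,S,X} ∋ B.
{S}: G⊥B given {S} in G with G→· removed — back-door holds.
P(B|do(G)) = Σ_{S} P(B|G,S)·P(S).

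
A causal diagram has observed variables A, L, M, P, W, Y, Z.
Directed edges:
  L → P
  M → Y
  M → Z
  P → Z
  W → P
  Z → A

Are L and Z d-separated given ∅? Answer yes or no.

No — L and Z are d-connected given ∅.

Bayes-Ball from L | ∅ reaches {A,P,Z}.
Z ∈ reach(L|∅) ⇒ L ⊥̸ Z | ∅.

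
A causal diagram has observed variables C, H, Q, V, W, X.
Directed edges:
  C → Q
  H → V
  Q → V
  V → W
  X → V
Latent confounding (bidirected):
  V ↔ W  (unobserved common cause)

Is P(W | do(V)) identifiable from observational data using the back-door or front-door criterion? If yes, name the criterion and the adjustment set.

P(W|do(V)): not identifiable (no BD/FD set).

desc(V)\{V}={W}; candidates ⊆ {C,H,Q,X}.
V↔W: latent back-door arc(s) into V.
size 0: {}; under {} V still reaches {C,H,Q,W,X} ∋ W.
size 1: {C}, {H}, {Q} …(+1); under {C} V still reaches {H,Q,W,X} ∋ W.
size 2: {C,H}, {C,Q}, {C,X} …(+3); under {C,H} V still reaches {Q,W,X} ∋ W.
V↔W cannot be blocked by any observed set — no back-door set.
No mediator lies on a directed V→…→W path.
Neither criterion identifies P(W|do(V)) in this graph.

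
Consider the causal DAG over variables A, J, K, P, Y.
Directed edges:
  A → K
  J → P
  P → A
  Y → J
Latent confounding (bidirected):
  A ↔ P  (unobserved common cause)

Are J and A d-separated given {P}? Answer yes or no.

Bayes-Ball from J | {P} reaches {A,K,Y}.
A ∈ reach(J|{P}) ⇒ J ⊥̸ A | {P}.

No — J and A are d-connected given {P}.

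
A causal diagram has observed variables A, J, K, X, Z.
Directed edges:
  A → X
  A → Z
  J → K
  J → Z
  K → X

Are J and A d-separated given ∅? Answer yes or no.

Bayes-Ball from J | ∅ reaches {K,X,Z}.
A ∉ reach(J|∅) ⇒ J ⊥ A | ∅.

Yes — J ⊥ A | ∅.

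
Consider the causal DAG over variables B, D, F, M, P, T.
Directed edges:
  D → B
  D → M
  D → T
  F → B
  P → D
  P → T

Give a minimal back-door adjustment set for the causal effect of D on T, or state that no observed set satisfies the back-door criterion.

desc(D)\{D}={B,M,T}; candidates ⊆ {F,P}.
size 0: {}; under {} D still reaches {P,T} ∋ T.
{P}: D⊥T given {P} in G with D→· removed — back-door holds.

D→T: minimal back-door set {P}.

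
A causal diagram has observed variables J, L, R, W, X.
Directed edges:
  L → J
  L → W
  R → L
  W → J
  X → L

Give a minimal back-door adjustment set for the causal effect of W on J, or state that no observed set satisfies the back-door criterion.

desc(W)\{W}={J}; candidates ⊆ {L,R,X}.
size 0: {}; under {} W still reaches {J,L,R,X} ∋ J.
{L}: W⊥J given {L} in G with W→· removed — back-door holds.

W→J: minimal back-door set {L}.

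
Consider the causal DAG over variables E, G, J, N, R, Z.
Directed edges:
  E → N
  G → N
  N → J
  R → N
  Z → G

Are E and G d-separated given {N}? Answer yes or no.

Bayes-Ball from E | {N} reaches {G,R,Z}.
G ∈ reach(E|{N}) ⇒ E ⊥̸ G | {N}.

No — E and G are d-connected given {N}.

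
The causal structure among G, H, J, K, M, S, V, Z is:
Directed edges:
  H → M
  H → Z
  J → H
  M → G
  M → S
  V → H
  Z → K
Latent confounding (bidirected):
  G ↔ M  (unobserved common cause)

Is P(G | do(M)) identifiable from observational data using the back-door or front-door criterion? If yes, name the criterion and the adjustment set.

P(G|do(M)): not identifiable (no BD/FD set).

desc(M)\{M}={G,S}; candidates ⊆ {H,J,K,V,Z}.
M↔G: latent back-door arc(s) into M.
size 0: {}; under {} M still reaches {G,H,J,K,V,Z} ∋ G.
size 1: {H}, {J}, {K} …(+2); under {H} M still reaches {G} ∋ G.
size 2: {H,J}, {H,K}, {H,V} …(+7); under {H,J} M still reaches {G} ∋ G.
M↔G cannot be blocked by any observed set — no back-door set.
No mediator lies on a directed M→…→G path.
Neither criterion identifies P(G|do(M)) in this graph.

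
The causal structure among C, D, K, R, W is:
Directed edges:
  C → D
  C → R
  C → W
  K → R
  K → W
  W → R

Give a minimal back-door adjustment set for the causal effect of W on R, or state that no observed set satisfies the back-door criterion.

desc(W)\{W}={R}; candidates ⊆ {C,D,K}.
size 0: {}; under {} W still reaches {C,D,K,R} ∋ R.
size 1: {C}, {D}, {K}; under {C} W still reaches {K,R} ∋ R.
{C,K}: W⊥R given {C,K} in G with W→· removed — back-door holds.

W→R: minimal back-door set {C, K}.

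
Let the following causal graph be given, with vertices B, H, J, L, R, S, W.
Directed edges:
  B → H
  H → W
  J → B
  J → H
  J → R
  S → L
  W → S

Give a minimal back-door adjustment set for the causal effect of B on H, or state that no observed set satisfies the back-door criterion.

B→H: minimal back-door set {J}.

desc(B)\{B}={H,L,S,W}; candidates ⊆ {J,R}.
size 0: {}; under {} B still reaches {H,J,L,R,S,W} ∋ H.
{J}: B⊥H given {J} in G with B→· removed — back-door holds.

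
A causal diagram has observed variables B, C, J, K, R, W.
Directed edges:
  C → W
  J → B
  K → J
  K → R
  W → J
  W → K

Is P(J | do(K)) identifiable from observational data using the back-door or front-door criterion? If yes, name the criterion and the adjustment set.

P(J|do(K)): backdoor, adjust for {W}.

desc(K)\{K}={B,J,R}; candidates ⊆ {C,W}.
size 0: {}; under {} K still reaches {B,C,J,W} ∋ J.
{W}: K⊥J given {W} in G with K→· removed — back-door holds.
P(J|do(K)) = Σ_{W} P(J|K,W)·P(W).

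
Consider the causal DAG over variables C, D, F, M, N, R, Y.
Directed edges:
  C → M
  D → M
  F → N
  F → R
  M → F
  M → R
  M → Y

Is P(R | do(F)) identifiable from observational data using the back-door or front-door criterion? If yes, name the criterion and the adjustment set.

P(R|do(F)): backdoor, adjust for {M}.

desc(F)\{F}={N,R}; candidates ⊆ {C,D,M,Y}.
size 0: {}; under {} F still reaches {C,D,M,R,Y} ∋ R.
{M}: F⊥R given {M} in G with F→· removed — back-door holds.
P(R|do(F)) = Σ_{M} P(R|F,M)·P(M).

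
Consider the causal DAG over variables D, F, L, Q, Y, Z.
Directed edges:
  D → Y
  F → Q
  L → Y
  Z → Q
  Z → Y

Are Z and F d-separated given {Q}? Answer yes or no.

Bayes-Ball from Z | {Q} reaches {F,Y}.
F ∈ reach(Z|{Q}) ⇒ Z ⊥̸ F | {Q}.

No — Z and F are d-connected given {Q}.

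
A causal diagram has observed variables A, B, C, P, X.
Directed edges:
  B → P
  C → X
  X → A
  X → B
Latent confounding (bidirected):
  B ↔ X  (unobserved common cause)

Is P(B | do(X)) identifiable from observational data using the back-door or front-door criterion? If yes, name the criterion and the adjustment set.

P(B|do(X)): not identifiable (no BD/FD set).

desc(X)\{X}={A,B,P}; candidates ⊆ {C}.
X↔B: latent back-door arc(s) into X.
size 0: {}; under {} X still reaches {B,C,P} ∋ B.
size 1: {C}; under {C} X still reaches {B,P} ∋ B.
X↔B cannot be blocked by any observed set — no back-door set.
No mediator lies on a directed X→…→B path.
Neither criterion identifies P(B|do(X)) in this graph.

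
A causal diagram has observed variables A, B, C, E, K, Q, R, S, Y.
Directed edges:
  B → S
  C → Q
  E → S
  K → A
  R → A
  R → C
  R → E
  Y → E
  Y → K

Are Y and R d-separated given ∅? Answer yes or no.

Yes — Y ⊥ R | ∅.

Bayes-Ball from Y | ∅ reaches {A,E,K,S}.
R ∉ reach(Y|∅) ⇒ Y ⊥ R | ∅.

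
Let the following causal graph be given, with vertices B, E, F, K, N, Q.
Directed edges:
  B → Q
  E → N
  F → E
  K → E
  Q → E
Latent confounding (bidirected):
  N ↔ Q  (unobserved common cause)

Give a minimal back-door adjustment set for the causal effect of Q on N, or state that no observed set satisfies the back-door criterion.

desc(Q)\{Q}={E,N}; candidates ⊆ {B,F,K}.
Q↔N: latent back-door arc(s) into Q.
size 0: {}; under {} Q still reaches {B,N} ∋ N.
size 1: {B}, {F}, {K}; under {B} Q still reaches {N} ∋ N.
size 2: {B,F}, {B,K}, {F,K}; under {B,F} Q still reaches {N} ∋ N.
Q↔N cannot be blocked by any observed set — no back-door set.

Q→N: no observed back-door set.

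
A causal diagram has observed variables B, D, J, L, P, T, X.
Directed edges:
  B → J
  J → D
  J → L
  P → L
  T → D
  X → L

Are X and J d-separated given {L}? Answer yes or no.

No — X and J are d-connected given {L}.

Bayes-Ball from X | {L} reaches {B,D,J,P}.
J ∈ reach(X|{L}) ⇒ X ⊥̸ J | {L}.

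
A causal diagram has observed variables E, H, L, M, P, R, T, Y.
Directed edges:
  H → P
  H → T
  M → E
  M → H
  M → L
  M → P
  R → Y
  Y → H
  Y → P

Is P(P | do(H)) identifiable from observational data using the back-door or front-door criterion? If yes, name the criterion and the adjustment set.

desc(H)\{H}={P,T}; candidates ⊆ {E,L,M,R,Y}.
size 0: {}; under {} H still reaches {E,L,M,P,R,Y} ∋ P.
size 1: {E}, {L}, {M} …(+2); under {E} H still reaches {L,M,P,R,Y} ∋ P.
{M,Y}: H⊥P given {M,Y} in G with H→· removed — back-door holds.
P(P|do(H)) = Σ_{M,Y} P(P|H,M,Y)·P(M,Y).

P(P|do(H)): backdoor, adjust for {M, Y}.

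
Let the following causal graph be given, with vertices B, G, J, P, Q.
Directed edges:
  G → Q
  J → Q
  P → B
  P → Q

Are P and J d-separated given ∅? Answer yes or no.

Bayes-Ball from P | ∅ reaches {B,Q}.
J ∉ reach(P|∅) ⇒ P ⊥ J | ∅.

Yes — P ⊥ J | ∅.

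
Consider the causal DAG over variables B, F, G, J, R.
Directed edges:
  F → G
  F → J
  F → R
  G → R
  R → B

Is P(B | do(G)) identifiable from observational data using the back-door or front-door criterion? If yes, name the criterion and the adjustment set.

P(B|do(G)): backdoor, adjust for {F}.

desc(G)\{G}={B,R}; candidates ⊆ {F,J}.
size 0: {}; under {} G still reaches {B,F,J,R} ∋ B.
{F}: G⊥B given {F} in G with G→· removed — back-door holds.
P(B|do(G)) = Σ_{F} P(B|G,F)·P(F).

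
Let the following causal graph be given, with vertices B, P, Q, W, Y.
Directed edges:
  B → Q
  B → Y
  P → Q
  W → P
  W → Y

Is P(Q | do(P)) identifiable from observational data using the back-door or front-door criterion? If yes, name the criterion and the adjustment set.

desc(P)\{P}={Q}; candidates ⊆ {B,W,Y}.
∅: P⊥Q given ∅ in G with P→· removed — back-door holds.
P(Q|do(P)) = P(Q|P) — no adjustment needed.

P(Q|do(P)): backdoor, adjust for ∅.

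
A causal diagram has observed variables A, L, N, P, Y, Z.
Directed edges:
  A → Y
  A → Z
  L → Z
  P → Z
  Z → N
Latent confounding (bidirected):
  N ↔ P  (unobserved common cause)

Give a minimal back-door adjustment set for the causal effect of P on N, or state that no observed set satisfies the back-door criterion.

desc(P)\{P}={N,Z}; candidates ⊆ {A,L,Y}.
P↔N: latent back-door arc(s) into P.
size 0: {}; under {} P still reaches {N} ∋ N.
size 1: {A}, {L}, {Y}; under {A} P still reaches {N} ∋ N.
size 2: {A,L}, {A,Y}, {L,Y}; under {A,L} P still reaches {N} ∋ N.
P↔N cannot be blocked by any observed set — no back-door set.

P→N: no observed back-door set.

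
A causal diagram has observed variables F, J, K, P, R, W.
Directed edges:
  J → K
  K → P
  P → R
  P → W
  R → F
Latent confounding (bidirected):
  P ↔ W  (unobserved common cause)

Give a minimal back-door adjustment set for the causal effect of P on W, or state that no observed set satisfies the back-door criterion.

desc(P)\{P}={F,R,W}; candidates ⊆ {J,K}.
P↔W: latent back-door arc(s) into P.
size 0: {}; under {} P still reaches {J,K,W} ∋ W.
size 1: {J}, {K}; under {J} P still reaches {K,W} ∋ W.
size 2: {J,K}; under {J,K} P still reaches {W} ∋ W.
P↔W cannot be blocked by any observed set — no back-door set.

P→W: no observed back-door set.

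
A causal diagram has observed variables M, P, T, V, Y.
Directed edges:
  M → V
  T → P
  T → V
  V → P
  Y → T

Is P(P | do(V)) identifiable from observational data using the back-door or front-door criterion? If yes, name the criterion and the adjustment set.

P(P|do(V)): backdoor, adjust for {T}.

desc(V)\{V}={P}; candidates ⊆ {M,T,Y}.
size 0: {}; under {} V still reaches {M,P,T,Y} ∋ P.
{T}: V⊥P given {T} in G with V→· removed — back-door holds.
P(P|do(V)) = Σ_{T} P(P|V,T)·P(T).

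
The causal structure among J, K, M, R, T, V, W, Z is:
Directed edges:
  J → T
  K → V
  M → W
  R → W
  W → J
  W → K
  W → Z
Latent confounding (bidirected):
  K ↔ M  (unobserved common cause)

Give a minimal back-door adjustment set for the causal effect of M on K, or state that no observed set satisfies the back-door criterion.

M→K: no observed back-door set.

desc(M)\{M}={J,K,T,V,W,Z}; candidates ⊆ {R}.
M↔K: latent back-door arc(s) into M.
size 0: {}; under {} M still reaches {K,V} ∋ K.
size 1: {R}; under {R} M still reaches {K,V} ∋ K.
M↔K cannot be blocked by any observed set — no back-door set.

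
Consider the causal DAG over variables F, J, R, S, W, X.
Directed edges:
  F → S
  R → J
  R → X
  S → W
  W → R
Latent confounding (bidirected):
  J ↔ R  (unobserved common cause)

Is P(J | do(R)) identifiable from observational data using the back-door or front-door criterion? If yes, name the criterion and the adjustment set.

desc(R)\{R}={J,X}; candidates ⊆ {F,S,W}.
R↔J: latent back-door arc(s) into R.
size 0: {}; under {} R still reaches {F,J,S,W} ∋ J.
size 1: {F}, {S}, {W}; under {F} R still reaches {J,S,W} ∋ J.
size 2: {F,S}, {F,W}, {S,W}; under {F,S} R still reaches {J,W} ∋ J.
R↔J cannot be blocked by any observed set — no back-door set.
No mediator lies on a directed R→…→J path.
Neither criterion identifies P(J|do(R)) in this graph.

P(J|do(R)): not identifiable (no BD/FD set).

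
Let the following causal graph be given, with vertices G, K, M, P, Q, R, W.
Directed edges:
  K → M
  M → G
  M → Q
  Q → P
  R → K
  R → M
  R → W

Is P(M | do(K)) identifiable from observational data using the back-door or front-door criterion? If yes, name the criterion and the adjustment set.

P(M|do(K)): backdoor, adjust for {R}.

desc(K)\{K}={G,M,P,Q}; candidates ⊆ {R,W}.
size 0: {}; under {} K still reaches {G,M,P,Q,R,W} ∋ M.
{R}: K⊥M given {R} in G with K→· removed — back-door holds.
P(M|do(K)) = Σ_{R} P(M|K,R)·P(R).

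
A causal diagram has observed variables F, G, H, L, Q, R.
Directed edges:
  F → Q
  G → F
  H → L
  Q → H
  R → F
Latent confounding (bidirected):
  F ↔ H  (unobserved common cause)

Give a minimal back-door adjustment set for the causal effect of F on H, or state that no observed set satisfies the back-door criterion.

F→H: no observed back-door set.

desc(F)\{F}={H,L,Q}; candidates ⊆ {G,R}.
F↔H: latent back-door arc(s) into F.
size 0: {}; under {} F still reaches {G,H,L,R} ∋ H.
size 1: {G}, {R}; under {G} F still reaches {H,L,R} ∋ H.
size 2: {G,R}; under {G,R} F still reaches {H,L} ∋ H.
F↔H cannot be blocked by any observed set — no back-door set.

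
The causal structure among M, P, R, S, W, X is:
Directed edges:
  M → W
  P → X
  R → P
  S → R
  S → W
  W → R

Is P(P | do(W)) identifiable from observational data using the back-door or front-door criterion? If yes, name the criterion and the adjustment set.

desc(W)\{W}={P,R,X}; candidates ⊆ {M,S}.
size 0: {}; under {} W still reaches {M,P,R,S,X} ∋ P.
{S}: W⊥P given {S} in G with W→· removed — back-door holds.
P(P|do(W)) = Σ_{S} P(P|W,S)·P(S).

P(P|do(W)): backdoor, adjust for {S}.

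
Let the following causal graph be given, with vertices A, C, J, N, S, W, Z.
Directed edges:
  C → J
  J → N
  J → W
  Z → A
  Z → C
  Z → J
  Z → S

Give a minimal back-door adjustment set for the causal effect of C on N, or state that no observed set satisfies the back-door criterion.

C→N: minimal back-door set {Z}.

desc(C)\{C}={J,N,W}; candidates ⊆ {A,S,Z}.
size 0: {}; under {} C still reaches {A,J,N,S,W,Z} ∋ N.
{Z}: C⊥N given {Z} in G with C→· removed — back-door holds.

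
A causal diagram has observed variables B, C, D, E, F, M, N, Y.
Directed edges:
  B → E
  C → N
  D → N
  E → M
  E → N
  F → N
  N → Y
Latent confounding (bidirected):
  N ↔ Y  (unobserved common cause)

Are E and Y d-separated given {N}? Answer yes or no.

No — E and Y are d-connected given {N}.

Bayes-Ball from E | {N} reaches {B,C,D,F,M,Y}.
Y ∈ reach(E|{N}) ⇒ E ⊥̸ Y | {N}.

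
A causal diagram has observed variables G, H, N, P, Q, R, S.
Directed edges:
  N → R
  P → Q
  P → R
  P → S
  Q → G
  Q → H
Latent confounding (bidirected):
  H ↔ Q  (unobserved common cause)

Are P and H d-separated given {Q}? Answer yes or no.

No — P and H are d-connected given {Q}.

Bayes-Ball from P | {Q} reaches {H,R,S}.
H ∈ reach(P|{Q}) ⇒ P ⊥̸ H | {Q}.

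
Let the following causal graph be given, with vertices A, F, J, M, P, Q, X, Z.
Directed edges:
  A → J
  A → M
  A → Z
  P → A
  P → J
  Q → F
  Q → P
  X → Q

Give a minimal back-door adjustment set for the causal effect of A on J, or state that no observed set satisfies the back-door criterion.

A→J: minimal back-door set {P}.

desc(A)\{A}={J,M,Z}; candidates ⊆ {F,P,Q,X}.
size 0: {}; under {} A still reaches {F,J,P,Q,X} ∋ J.
{P}: A⊥J given {P} in G with A→· removed — back-door holds.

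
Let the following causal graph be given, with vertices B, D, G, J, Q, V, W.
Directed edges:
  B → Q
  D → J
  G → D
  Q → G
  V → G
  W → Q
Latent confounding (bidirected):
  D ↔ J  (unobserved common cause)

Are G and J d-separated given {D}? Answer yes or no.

Bayes-Ball from G | {D} reaches {B,J,Q,V,W}.
J ∈ reach(G|{D}) ⇒ G ⊥̸ J | {D}.

No — G and J are d-connected given {D}.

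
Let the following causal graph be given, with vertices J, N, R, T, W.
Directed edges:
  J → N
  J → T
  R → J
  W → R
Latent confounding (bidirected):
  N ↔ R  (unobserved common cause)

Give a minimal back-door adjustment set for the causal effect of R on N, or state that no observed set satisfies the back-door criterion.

R→N: no observed back-door set.

desc(R)\{R}={J,N,T}; candidates ⊆ {W}.
R↔N: latent back-door arc(s) into R.
size 0: {}; under {} R still reaches {N,W} ∋ N.
size 1: {W}; under {W} R still reaches {N} ∋ N.
R↔N cannot be blocked by any observed set — no back-door set.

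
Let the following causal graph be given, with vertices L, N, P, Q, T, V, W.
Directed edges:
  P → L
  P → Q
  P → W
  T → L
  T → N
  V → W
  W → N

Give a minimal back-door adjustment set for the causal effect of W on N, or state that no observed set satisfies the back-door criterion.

desc(W)\{W}={N}; candidates ⊆ {L,P,Q,T,V}.
∅: W⊥N given ∅ in G with W→· removed — back-door holds.

W→N: minimal back-door set ∅.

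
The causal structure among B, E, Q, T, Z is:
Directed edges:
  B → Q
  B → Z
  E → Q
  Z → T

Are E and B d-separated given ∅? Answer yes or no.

Yes — E ⊥ B | ∅.

Bayes-Ball from E | ∅ reaches {Q}.
B ∉ reach(E|∅) ⇒ E ⊥ B | ∅.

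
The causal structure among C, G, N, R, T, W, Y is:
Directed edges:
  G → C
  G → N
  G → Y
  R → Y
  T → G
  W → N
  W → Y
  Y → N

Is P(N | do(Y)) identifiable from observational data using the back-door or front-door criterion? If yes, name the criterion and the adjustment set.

P(N|do(Y)): backdoor, adjust for {G, W}.

desc(Y)\{Y}={N}; candidates ⊆ {C,G,R,T,W}.
size 0: {}; under {} Y still reaches {C,G,N,R,T,W} ∋ N.
size 1: {C}, {G}, {R} …(+2); under {C} Y still reaches {G,N,R,T,W} ∋ N.
{G,W}: Y⊥N given {G,W} in G with Y→· removed — back-door holds.
P(N|do(Y)) = Σ_{G,W} P(N|Y,G,W)·P(G,W).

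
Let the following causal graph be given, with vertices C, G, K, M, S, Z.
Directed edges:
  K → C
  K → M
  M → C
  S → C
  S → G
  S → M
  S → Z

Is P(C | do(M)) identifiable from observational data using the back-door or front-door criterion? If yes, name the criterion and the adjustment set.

P(C|do(M)): backdoor, adjust for {K, S}.

desc(M)\{M}={C}; candidates ⊆ {G,K,S,Z}.
size 0: {}; under {} M still reaches {C,G,K,S,Z} ∋ C.
size 1: {G}, {K}, {S} …(+1); under {G} M still reaches {C,K,S,Z} ∋ C.
{K,S}: M⊥C given {K,S} in G with M→· removed — back-door holds.
P(C|do(M)) = Σ_{K,S} P(C|M,K,S)·P(K,S).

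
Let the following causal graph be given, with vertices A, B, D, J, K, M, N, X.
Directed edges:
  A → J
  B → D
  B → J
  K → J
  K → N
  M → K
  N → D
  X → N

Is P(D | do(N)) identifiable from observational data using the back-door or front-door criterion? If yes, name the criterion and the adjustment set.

P(D|do(N)): backdoor, adjust for ∅.

desc(N)\{N}={D}; candidates ⊆ {A,B,J,K,M,X}.
∅: N⊥D given ∅ in G with N→· removed — back-door holds.
P(D|do(N)) = P(D|N) — no adjustment needed.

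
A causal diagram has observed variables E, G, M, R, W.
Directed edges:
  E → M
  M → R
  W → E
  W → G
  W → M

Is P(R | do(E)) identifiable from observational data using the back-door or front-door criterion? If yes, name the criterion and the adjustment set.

P(R|do(E)): backdoor, adjust for {W}.

desc(E)\{E}={M,R}; candidates ⊆ {G,W}.
size 0: {}; under {} E still reaches {G,M,R,W} ∋ R.
{W}: E⊥R given {W} in G with E→· removed — back-door holds.
P(R|do(E)) = Σ_{W} P(R|E,W)·P(W).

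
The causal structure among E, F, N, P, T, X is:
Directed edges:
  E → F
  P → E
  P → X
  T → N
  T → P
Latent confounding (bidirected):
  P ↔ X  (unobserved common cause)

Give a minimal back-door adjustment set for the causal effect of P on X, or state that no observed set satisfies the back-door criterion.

P→X: no observed back-door set.

desc(P)\{P}={E,F,X}; candidates ⊆ {N,T}.
P↔X: latent back-door arc(s) into P.
size 0: {}; under {} P still reaches {N,T,X} ∋ X.
size 1: {N}, {T}; under {N} P still reaches {T,X} ∋ X.
size 2: {N,T}; under {N,T} P still reaches {X} ∋ X.
P↔X cannot be blocked by any observed set — no back-door set.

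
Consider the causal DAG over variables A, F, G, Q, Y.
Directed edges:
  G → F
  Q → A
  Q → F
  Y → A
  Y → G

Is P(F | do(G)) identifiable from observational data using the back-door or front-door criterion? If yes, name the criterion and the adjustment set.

P(F|do(G)): backdoor, adjust for ∅.

desc(G)\{G}={F}; candidates ⊆ {A,Q,Y}.
∅: G⊥F given ∅ in G with G→· removed — back-door holds.
P(F|do(G)) = P(F|G) — no adjustment needed.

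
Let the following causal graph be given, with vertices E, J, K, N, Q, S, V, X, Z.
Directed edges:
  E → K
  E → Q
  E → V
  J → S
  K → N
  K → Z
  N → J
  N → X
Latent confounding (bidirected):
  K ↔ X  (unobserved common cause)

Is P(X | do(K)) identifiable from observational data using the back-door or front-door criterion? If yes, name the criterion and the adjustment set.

desc(K)\{K}={J,N,S,X,Z}; candidates ⊆ {E,Q,V}.
K↔X: latent back-door arc(s) into K.
size 0: {}; under {} K still reaches {E,Q,V,X} ∋ X.
size 1: {E}, {Q}, {V}; under {E} K still reaches {X} ∋ X.
size 2: {E,Q}, {E,V}, {Q,V}; under {E,Q} K still reaches {X} ∋ X.
K↔X cannot be blocked by any observed set — no back-door set.
{N}: (i) intercepts every directed K→X path; (ii) no back-door K→{N}; (iii) {K} blocks every back-door {N}→X. Front-door holds.
P(X|do(K)) = Σ_{N} P(N|K) Σ_{K'} P(X|N,K')P(K').

P(X|do(K)): frontdoor, adjust for {N}.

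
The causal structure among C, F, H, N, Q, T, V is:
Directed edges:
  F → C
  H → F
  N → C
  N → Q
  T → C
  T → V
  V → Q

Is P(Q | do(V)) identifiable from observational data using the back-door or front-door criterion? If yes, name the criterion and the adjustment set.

desc(V)\{V}={Q}; candidates ⊆ {C,F,H,N,T}.
∅: V⊥Q given ∅ in G with V→· removed — back-door holds.
P(Q|do(V)) = P(Q|V) — no adjustment needed.

P(Q|do(V)): backdoor, adjust for ∅.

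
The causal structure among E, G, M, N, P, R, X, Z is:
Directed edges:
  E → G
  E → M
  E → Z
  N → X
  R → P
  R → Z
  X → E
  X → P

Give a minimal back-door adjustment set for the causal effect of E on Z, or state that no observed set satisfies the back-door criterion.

desc(E)\{E}={G,M,Z}; candidates ⊆ {N,P,R,X}.
∅: E⊥Z given ∅ in G with E→· removed — back-door holds.

E→Z: minimal back-door set ∅.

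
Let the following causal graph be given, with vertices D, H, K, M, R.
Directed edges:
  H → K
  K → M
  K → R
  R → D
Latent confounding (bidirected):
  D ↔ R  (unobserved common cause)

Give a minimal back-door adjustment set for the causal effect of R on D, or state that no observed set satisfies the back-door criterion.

R→D: no observed back-door set.

desc(R)\{R}={D}; candidates ⊆ {H,K,M}.
R↔D: latent back-door arc(s) into R.
size 0: {}; under {} R still reaches {D,H,K,M} ∋ D.
size 1: {H}, {K}, {M}; under {H} R still reaches {D,K,M} ∋ D.
size 2: {H,K}, {H,M}, {K,M}; under {H,K} R still reaches {D} ∋ D.
R↔D cannot be blocked by any observed set — no back-door set.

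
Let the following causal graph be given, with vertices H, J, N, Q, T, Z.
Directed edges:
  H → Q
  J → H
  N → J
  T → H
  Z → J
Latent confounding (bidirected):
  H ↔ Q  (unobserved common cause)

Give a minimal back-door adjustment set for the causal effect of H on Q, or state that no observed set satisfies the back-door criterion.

H→Q: no observed back-door set.

desc(H)\{H}={Q}; candidates ⊆ {J,N,T,Z}.
H↔Q: latent back-door arc(s) into H.
size 0: {}; under {} H still reaches {J,N,Q,T,Z} ∋ Q.
size 1: {J}, {N}, {T} …(+1); under {J} H still reaches {Q,T} ∋ Q.
size 2: {J,N}, {J,T}, {J,Z} …(+3); under {J,N} H still reaches {Q,T} ∋ Q.
H↔Q cannot be blocked by any observed set — no back-door set.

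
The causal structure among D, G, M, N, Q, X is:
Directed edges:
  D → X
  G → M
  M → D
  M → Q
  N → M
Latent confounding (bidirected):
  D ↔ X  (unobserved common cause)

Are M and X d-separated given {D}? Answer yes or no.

Bayes-Ball from M | {D} reaches {G,N,Q,X}.
X ∈ reach(M|{D}) ⇒ M ⊥̸ X | {D}.

No — M and X are d-connected given {D}.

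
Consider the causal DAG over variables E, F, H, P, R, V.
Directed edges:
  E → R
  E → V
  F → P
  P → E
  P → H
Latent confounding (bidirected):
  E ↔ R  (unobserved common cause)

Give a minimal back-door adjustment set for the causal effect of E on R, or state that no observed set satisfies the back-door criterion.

desc(E)\{E}={R,V}; candidates ⊆ {F,H,P}.
E↔R: latent back-door arc(s) into E.
size 0: {}; under {} E still reaches {F,H,P,R} ∋ R.
size 1: {F}, {H}, {P}; under {F} E still reaches {H,P,R} ∋ R.
size 2: {F,H}, {F,P}, {H,P}; under {F,H} E still reaches {P,R} ∋ R.
E↔R cannot be blocked by any observed set — no back-door set.

E→R: no observed back-door set.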